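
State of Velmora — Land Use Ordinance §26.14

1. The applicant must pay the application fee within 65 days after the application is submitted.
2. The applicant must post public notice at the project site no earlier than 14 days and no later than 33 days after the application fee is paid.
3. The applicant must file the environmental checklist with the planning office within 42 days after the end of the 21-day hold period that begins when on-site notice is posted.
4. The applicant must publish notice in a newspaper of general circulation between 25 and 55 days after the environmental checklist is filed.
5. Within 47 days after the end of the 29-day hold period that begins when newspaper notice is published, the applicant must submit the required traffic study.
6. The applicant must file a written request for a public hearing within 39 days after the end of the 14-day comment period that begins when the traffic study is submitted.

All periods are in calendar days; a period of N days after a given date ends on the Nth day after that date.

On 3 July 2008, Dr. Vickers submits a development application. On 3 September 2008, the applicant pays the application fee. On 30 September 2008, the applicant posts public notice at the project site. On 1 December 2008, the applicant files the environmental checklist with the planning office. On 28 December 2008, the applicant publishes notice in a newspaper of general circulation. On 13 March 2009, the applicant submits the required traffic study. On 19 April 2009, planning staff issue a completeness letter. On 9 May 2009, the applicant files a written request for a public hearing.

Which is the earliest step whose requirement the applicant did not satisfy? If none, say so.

Step 1: 65 days after 3 July 2008 (when the application is submitted) is 6 September 2008; 3 September 2008 is within that limit.
Step 2: the window is 14–33 days after 3 September 2008 (when the application fee is paid), so 17 September 2008 through 6 October 2008; done 30 September 2008 — within the window.
Step 3: 42 days after 21 October 2008 (end of the 21-day hold period, which began when on-site notice is posted on 30 September 2008) is 2 December 2008; 1 December 2008 is within that limit.
Step 4: the window is 25–55 days after 1 December 2008 (when the environmental checklist is filed), so 26 December 2008 through 25 January 2009; 28 December 2008 falls inside that range.
Step 5: 47 days after 26 January 2009 (end of the 29-day hold period, which began when newspaper notice is published on 28 December 2008) is 14 March 2009; done 13 March 2009 — timely.
Step 6: 39 days after 27 March 2009 (end of the 14-day comment period, which began when the traffic study is submitted on 13 March 2009) is 5 May 2009; done 9 May 2009 — 4 days late.
That is the first point of non-compliance.

Step 6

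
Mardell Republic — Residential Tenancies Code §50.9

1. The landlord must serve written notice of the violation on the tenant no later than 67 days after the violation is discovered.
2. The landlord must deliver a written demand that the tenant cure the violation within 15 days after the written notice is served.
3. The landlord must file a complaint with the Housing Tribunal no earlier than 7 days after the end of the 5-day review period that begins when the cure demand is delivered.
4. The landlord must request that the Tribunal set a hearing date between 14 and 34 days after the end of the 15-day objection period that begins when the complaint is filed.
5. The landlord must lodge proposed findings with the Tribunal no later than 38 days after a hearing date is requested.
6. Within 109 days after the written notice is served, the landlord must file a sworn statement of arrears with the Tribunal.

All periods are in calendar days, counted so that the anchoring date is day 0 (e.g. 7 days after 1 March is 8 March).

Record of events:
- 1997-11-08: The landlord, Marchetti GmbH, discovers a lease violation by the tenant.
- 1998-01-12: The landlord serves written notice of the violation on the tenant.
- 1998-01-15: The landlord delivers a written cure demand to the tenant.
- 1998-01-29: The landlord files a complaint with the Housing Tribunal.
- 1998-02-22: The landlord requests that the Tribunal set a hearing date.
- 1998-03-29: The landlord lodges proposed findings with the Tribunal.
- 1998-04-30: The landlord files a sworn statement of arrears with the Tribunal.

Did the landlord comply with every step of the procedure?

No

(1) due by 1997-11-08 + 67 days = 1998-01-14; done 1998-01-12 — timely.
(2) due by 1998-01-12 + 15 days = 1998-01-27; 1998-01-15 is within that limit.
(3) permitted from 1998-01-20 + 7 days = 1998-01-27 onward; 1998-01-29 is on or after that date.
(4) the permitted window runs from 1998-02-13 + 14 = 1998-02-27 to 1998-02-13 + 34 = 1998-03-19; 1998-02-22 is 5 days too early.
The analysis stops there.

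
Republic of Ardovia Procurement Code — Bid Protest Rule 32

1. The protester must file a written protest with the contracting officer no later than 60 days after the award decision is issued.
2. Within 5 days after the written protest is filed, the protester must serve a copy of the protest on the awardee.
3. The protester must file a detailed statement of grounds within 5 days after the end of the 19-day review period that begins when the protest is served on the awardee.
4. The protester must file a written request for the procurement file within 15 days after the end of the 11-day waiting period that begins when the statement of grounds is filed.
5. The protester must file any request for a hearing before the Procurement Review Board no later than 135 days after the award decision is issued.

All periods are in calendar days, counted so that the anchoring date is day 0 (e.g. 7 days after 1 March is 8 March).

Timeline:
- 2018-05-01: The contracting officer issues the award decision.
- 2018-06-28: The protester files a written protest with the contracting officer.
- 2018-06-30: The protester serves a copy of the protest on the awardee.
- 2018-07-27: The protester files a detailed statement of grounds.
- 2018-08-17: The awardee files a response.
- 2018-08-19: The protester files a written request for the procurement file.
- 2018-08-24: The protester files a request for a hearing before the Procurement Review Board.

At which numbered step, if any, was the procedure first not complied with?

(1) due by 2018-05-01 + 60 days = 2018-06-30; 2018-06-28 is within that limit.
(2) due by 2018-06-28 + 5 days = 2018-07-03; completed 2018-06-30, before the deadline.
(3) due by 2018-07-19 + 5 days = 2018-07-24; done 2018-07-27 — 3 days late.

Step 3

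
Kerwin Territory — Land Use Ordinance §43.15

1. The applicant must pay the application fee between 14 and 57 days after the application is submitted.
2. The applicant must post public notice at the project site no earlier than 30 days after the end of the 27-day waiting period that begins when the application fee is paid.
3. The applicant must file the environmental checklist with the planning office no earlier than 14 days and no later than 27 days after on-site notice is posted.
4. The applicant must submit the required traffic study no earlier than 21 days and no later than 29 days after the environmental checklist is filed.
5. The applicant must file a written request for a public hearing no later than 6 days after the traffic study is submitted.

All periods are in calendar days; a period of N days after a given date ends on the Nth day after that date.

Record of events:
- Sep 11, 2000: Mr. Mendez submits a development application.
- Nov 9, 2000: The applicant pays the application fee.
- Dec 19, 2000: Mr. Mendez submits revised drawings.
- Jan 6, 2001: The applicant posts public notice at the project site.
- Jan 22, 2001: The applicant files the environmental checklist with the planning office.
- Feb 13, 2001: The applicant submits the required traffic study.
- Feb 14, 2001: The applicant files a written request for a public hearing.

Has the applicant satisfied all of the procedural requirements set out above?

Step 1: the window is 14–57 days after Sep 11, 2000 (when the application is submitted), so Sep 25, 2000 through Nov 7, 2000; Nov 9, 2000 is 2 days past the end of the window.

No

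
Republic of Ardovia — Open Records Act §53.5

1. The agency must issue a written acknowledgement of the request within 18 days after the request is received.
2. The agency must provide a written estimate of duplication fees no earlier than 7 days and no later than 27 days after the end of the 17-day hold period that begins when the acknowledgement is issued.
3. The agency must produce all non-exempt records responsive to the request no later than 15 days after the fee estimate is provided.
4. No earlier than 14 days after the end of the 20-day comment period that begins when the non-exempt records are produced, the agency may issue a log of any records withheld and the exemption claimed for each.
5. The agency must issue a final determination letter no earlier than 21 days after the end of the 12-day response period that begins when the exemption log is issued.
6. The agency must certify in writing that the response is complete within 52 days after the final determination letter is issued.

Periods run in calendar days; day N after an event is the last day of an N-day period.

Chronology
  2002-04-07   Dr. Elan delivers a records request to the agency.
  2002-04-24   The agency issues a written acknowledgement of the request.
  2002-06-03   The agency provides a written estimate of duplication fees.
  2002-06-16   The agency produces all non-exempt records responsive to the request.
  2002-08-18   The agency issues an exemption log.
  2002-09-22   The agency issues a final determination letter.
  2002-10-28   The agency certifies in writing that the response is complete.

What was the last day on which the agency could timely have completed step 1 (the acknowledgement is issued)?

2002-04-25

Step 1 runs from 2002-04-07, when the request is received. 18 days after 2002-04-07 is 2002-04-25.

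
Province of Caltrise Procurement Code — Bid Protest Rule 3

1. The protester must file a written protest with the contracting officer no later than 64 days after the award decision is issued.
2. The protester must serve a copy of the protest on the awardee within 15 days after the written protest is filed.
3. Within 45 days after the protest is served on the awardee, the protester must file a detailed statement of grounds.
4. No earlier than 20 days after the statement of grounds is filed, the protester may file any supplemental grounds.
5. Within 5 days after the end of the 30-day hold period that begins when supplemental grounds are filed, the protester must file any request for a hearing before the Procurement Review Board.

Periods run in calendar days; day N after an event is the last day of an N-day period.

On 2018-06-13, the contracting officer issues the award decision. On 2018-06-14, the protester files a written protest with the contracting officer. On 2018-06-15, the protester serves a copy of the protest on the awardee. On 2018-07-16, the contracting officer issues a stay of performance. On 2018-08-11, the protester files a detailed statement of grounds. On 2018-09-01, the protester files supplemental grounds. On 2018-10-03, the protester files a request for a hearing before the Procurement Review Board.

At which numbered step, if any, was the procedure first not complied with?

Step 3

(1) due by 2018-06-13 + 64 days = 2018-08-16; done 2018-06-14 — timely.
(2) due by 2018-06-14 + 15 days = 2018-06-29; completed 2018-06-15, before the deadline.
(3) due by 2018-06-15 + 45 days = 2018-07-30; not done until 2018-08-11, 12 days after the deadline.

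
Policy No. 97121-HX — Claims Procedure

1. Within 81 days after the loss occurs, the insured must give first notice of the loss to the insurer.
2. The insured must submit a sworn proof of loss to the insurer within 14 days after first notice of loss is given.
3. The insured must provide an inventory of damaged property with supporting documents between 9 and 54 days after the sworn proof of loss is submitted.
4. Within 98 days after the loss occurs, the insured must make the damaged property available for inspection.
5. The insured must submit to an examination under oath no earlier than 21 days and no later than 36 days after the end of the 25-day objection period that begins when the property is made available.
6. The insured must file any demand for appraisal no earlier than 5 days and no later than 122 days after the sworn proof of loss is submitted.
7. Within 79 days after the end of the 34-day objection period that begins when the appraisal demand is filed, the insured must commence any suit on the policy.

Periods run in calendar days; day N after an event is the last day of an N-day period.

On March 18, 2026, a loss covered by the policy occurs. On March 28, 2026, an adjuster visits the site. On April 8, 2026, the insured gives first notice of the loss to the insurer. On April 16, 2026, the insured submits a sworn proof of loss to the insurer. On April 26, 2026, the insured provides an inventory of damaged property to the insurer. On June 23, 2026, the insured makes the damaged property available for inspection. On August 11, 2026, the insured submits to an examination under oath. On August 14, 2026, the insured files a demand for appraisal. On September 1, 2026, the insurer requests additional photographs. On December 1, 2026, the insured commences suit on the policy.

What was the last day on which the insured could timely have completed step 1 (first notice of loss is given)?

June 7, 2026

Step 1 runs from March 18, 2026, when the loss occurs. 81 days after March 18, 2026 is June 7, 2026.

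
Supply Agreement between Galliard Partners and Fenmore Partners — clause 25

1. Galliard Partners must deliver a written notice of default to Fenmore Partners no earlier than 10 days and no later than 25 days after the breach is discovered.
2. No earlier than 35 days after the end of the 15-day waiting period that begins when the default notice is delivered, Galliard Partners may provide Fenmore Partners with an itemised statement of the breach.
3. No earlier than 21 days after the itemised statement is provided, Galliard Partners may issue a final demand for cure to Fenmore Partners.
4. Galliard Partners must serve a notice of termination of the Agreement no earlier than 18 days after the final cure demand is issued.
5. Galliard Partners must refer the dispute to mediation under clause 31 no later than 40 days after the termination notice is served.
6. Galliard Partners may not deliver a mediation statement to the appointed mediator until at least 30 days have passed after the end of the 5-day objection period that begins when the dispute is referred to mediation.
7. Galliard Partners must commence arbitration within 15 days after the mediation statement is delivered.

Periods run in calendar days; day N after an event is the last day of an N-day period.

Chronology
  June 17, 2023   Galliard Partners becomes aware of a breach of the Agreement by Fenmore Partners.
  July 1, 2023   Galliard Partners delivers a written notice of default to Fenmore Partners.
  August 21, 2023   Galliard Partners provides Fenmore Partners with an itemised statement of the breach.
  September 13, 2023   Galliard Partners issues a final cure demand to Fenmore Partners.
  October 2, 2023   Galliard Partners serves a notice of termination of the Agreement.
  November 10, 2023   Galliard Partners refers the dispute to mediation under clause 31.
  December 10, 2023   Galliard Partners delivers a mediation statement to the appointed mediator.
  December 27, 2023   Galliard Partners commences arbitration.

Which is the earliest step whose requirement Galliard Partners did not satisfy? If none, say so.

(1) the permitted window runs from June 17, 2023 + 10 = June 27, 2023 to June 17, 2023 + 25 = July 12, 2023; done July 1, 2023 — within the window.
(2) permitted from July 16, 2023 + 35 days = August 20, 2023 onward; done August 21, 2023, after the minimum wait.
(3) permitted from August 21, 2023 + 21 days = September 11, 2023 onward; September 13, 2023 is on or after that date.
(4) permitted from September 13, 2023 + 18 days = October 1, 2023 onward; done October 2, 2023, after the minimum wait.
(5) due by October 2, 2023 + 40 days = November 11, 2023; November 10, 2023 is within that limit.
(6) permitted from November 15, 2023 + 30 days = December 15, 2023 onward; acted on December 10, 2023, 5 days prematurely.
No need to go further; step 6 was not satisfied.

Step 6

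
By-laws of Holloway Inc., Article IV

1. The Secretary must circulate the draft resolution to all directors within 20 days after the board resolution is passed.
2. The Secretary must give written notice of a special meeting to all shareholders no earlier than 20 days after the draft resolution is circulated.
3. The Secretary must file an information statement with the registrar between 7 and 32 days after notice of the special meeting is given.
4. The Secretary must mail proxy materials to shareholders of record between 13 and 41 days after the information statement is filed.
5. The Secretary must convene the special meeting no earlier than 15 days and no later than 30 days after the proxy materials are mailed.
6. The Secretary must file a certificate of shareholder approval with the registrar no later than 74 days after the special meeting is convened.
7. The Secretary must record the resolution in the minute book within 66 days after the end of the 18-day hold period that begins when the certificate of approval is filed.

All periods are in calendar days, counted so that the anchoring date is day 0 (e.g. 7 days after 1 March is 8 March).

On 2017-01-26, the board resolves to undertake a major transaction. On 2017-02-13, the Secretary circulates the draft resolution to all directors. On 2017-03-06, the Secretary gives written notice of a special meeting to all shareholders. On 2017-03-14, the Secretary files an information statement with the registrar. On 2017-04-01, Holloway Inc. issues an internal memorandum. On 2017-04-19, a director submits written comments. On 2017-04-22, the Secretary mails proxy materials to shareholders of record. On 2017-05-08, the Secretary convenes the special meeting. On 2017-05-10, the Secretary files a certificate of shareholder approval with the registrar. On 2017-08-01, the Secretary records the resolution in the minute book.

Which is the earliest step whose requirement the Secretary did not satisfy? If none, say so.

None — every step was satisfied

Step 1: 20 days after 2017-01-26 (when the board resolution is passed) is 2017-02-15; completed 2017-02-13, before the deadline.
Step 2: the earliest permitted date is 20 days after 2017-02-13 (when the draft resolution is circulated), i.e. 2017-03-05; 2017-03-06 is on or after that date.
Step 3: the window is 7–32 days after 2017-03-06 (when notice of the special meeting is given), so 2017-03-13 through 2017-04-07; done 2017-03-14, which is between those dates.
Step 4: the window is 13–41 days after 2017-03-14 (when the information statement is filed), so 2017-03-27 through 2017-04-24; done 2017-04-22 — within the window.
Step 5: the window is 15–30 days after 2017-04-22 (when the proxy materials are mailed), so 2017-05-07 through 2017-05-22; 2017-05-08 falls inside that range.
Step 6: 74 days after 2017-05-08 (when the special meeting is convened) is 2017-07-21; 2017-05-10 is within that limit.
Step 7: 66 days after 2017-05-28 (end of the 18-day hold period, which began when the certificate of approval is filed on 2017-05-10) is 2017-08-02; 2017-08-01 is within that limit.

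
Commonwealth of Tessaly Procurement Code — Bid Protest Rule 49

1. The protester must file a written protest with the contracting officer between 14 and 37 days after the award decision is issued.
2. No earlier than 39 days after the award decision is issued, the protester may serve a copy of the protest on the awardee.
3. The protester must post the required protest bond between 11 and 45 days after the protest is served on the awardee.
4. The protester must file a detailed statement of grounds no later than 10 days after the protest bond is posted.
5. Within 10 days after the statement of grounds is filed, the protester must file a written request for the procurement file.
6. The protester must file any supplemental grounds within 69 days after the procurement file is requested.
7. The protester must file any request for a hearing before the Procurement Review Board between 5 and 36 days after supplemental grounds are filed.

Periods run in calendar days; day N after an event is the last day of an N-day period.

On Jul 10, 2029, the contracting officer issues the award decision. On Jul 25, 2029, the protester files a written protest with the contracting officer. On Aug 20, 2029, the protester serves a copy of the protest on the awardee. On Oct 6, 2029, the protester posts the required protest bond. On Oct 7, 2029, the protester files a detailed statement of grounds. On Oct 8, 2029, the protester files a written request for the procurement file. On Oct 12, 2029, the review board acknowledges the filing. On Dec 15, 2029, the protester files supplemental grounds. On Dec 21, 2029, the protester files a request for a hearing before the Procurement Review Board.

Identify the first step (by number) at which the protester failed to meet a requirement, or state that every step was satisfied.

Step 3

Step 1 — 14 and 37 days from Jul 10, 2029 (when the award decision is issued) are Jul 24, 2029 and Aug 16, 2029 respectively; done Jul 25, 2029, which is between those dates.
Step 2 — must wait 39 days from Jul 10, 2029 (when the award decision is issued), so not before Aug 18, 2029; Aug 20, 2029 is on or after that date.
Step 3 — 11 and 45 days from Aug 20, 2029 (when the protest is served on the awardee) are Aug 31, 2029 and Oct 4, 2029 respectively; done Oct 6, 2029 — 2 days after the window closed.
No need to go further; step 3 was not satisfied.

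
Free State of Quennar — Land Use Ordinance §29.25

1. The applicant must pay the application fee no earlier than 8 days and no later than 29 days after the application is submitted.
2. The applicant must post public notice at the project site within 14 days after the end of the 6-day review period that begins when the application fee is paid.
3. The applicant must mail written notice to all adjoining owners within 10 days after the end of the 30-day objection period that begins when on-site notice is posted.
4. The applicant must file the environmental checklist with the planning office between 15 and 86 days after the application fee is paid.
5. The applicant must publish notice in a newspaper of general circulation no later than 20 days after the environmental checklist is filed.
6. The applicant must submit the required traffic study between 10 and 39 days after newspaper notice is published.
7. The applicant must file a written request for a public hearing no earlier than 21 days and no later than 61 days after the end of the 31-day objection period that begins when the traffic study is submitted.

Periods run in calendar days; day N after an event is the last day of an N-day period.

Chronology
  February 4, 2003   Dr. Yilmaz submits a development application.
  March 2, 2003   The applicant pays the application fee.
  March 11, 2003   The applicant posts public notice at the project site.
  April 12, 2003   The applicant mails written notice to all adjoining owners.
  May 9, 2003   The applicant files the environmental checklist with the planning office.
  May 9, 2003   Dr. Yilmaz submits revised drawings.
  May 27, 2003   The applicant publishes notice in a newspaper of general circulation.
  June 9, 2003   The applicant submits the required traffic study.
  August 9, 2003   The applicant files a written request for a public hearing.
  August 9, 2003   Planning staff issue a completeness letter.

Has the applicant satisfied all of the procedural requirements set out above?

Yes

(1) the permitted window runs from February 4, 2003 + 8 = February 12, 2003 to February 4, 2003 + 29 = March 5, 2003; March 2, 2003 falls inside that range.
(2) due by March 8, 2003 + 14 days = March 22, 2003; March 11, 2003 is within that limit.
(3) due by April 10, 2003 + 10 days = April 20, 2003; done April 12, 2003 — timely.
(4) the permitted window runs from March 2, 2003 + 15 = March 17, 2003 to March 2, 2003 + 86 = May 27, 2003; done May 9, 2003, which is between those dates.
(5) due by May 9, 2003 + 20 days = May 29, 2003; May 27, 2003 is within that limit.
(6) the permitted window runs from May 27, 2003 + 10 = June 6, 2003 to May 27, 2003 + 39 = July 5, 2003; June 9, 2003 falls inside that range.
(7) the permitted window runs from July 10, 2003 + 21 = July 31, 2003 to July 10, 2003 + 61 = September 9, 2003; done August 9, 2003 — within the window.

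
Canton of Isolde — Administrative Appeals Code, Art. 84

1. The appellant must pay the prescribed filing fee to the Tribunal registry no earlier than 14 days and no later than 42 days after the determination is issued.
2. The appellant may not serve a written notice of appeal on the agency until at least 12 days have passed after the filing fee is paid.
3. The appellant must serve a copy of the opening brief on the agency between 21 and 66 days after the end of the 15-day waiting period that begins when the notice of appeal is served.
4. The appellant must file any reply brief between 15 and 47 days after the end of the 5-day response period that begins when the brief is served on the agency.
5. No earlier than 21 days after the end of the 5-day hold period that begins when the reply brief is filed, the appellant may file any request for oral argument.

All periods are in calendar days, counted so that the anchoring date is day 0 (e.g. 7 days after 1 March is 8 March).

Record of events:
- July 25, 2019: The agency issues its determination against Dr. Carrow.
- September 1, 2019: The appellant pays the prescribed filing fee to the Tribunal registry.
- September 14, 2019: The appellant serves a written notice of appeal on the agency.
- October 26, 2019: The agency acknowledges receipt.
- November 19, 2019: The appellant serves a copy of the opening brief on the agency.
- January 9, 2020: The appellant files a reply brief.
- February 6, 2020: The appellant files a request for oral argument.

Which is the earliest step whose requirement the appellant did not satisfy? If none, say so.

None — every step was satisfied

Step 1 — 14 and 42 days from July 25, 2019 (when the determination is issued) are August 8, 2019 and September 5, 2019 respectively; September 1, 2019 falls inside that range.
Step 2 — must wait 12 days from September 1, 2019 (when the filing fee is paid), so not before September 13, 2019; September 14, 2019 is on or after that date.
Step 3 — 21 and 66 days from September 29, 2019 (end of the 15-day waiting period, which began when the notice of appeal is served on September 14, 2019) are October 20, 2019 and December 4, 2019 respectively; done November 19, 2019 — within the window.
Step 4 — 15 and 47 days from November 24, 2019 (end of the 5-day response period, which began when the brief is served on the agency on November 19, 2019) are December 9, 2019 and January 10, 2020 respectively; done January 9, 2020, which is between those dates.
Step 5 — must wait 21 days from January 14, 2020 (end of the 5-day hold period, which began when the reply brief is filed on January 9, 2020), so not before February 4, 2020; done February 6, 2020 — permitted.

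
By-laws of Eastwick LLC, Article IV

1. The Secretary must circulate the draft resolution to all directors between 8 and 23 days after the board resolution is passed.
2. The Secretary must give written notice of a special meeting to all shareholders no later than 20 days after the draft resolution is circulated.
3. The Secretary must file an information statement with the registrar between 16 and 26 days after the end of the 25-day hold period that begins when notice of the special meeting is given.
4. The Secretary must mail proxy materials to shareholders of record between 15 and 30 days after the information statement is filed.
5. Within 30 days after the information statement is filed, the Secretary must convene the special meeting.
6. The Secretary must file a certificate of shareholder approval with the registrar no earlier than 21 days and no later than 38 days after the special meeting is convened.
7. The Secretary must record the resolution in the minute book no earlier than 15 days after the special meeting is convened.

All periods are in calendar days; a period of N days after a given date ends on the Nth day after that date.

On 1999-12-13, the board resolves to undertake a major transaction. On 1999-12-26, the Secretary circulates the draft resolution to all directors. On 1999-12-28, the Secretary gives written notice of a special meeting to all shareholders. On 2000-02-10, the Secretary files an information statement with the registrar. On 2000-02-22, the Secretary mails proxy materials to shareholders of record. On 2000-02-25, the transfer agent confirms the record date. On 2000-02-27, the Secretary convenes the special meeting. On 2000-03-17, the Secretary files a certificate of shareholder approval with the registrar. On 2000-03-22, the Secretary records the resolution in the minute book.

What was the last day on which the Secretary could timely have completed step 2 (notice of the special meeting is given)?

2000-01-15

Step 2 runs from 1999-12-26, when the draft resolution is circulated. 20 days after 1999-12-26 is 2000-01-15.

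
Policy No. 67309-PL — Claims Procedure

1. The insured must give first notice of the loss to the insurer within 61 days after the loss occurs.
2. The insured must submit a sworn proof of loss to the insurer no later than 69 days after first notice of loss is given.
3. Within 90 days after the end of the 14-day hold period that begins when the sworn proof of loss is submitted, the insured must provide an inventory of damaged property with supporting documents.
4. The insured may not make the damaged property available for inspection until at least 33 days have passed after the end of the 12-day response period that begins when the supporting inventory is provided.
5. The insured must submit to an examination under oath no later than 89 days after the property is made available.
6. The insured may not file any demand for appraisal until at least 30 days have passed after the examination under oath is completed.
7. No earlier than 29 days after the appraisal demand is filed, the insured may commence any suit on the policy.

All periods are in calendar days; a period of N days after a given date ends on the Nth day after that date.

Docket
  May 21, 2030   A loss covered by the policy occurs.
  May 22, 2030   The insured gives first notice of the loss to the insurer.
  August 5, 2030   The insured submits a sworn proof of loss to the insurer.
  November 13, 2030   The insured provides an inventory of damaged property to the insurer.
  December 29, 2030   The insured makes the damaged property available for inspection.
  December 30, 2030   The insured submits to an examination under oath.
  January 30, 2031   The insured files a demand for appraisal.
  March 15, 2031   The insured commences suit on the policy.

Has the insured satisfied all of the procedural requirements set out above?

No

Step 1 — counting 61 days from May 21, 2030 (when the loss occurs) gives a deadline of July 21, 2030; completed May 22, 2030, before the deadline.
Step 2 — counting 69 days from May 22, 2030 (when first notice of loss is given) gives a deadline of July 30, 2030; not done until August 5, 2030, 6 days after the deadline.
That is the first point of non-compliance.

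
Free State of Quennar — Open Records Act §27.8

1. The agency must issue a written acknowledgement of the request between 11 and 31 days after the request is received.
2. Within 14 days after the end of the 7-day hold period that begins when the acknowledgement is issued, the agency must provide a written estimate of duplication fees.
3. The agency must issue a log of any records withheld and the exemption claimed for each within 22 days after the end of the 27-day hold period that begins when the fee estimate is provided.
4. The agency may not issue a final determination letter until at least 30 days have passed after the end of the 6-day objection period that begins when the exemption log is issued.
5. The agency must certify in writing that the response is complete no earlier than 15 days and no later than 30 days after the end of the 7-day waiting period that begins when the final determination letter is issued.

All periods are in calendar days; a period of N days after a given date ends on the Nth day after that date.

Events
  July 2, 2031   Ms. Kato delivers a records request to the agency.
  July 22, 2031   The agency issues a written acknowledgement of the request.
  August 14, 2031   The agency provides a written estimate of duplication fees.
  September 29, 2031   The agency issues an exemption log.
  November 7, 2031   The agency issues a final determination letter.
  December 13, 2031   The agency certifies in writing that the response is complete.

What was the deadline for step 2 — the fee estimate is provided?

The acknowledgement is issued on July 22, 2031; the 7-day hold period therefore ends July 29, 2031, and step 2 runs from that date. 14 days after July 29, 2031 is August 12, 2031.

August 12, 2031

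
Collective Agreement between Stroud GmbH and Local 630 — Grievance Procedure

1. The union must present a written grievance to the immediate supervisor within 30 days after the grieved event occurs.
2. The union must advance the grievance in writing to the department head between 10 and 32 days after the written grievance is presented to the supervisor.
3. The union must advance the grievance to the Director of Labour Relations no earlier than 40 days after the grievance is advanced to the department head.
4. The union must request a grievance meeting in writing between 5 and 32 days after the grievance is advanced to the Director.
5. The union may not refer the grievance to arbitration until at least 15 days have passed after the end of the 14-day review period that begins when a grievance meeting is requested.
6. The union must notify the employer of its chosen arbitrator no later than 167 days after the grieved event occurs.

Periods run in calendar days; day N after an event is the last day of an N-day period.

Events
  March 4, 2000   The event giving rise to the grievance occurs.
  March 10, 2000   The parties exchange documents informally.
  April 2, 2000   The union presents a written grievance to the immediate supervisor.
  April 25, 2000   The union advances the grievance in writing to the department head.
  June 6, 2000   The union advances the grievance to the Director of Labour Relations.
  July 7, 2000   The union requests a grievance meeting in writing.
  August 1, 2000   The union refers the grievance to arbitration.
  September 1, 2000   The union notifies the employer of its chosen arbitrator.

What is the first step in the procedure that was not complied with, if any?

Step 1 — counting 30 days from March 4, 2000 (when the grieved event occurs) gives a deadline of April 3, 2000; completed April 2, 2000, before the deadline.
Step 2 — 10 and 32 days from April 2, 2000 (when the written grievance is presented to the supervisor) are April 12, 2000 and May 4, 2000 respectively; April 25, 2000 falls inside that range.
Step 3 — must wait 40 days from April 25, 2000 (when the grievance is advanced to the department head), so not before June 4, 2000; done June 6, 2000 — permitted.
Step 4 — 5 and 32 days from June 6, 2000 (when the grievance is advanced to the Director) are June 11, 2000 and July 8, 2000 respectively; done July 7, 2000, which is between those dates.
Step 5 — must wait 15 days from July 21, 2000 (end of the 14-day review period, which began when a grievance meeting is requested on July 7, 2000), so not before August 5, 2000; acted on August 1, 2000, 4 days prematurely.

Step 5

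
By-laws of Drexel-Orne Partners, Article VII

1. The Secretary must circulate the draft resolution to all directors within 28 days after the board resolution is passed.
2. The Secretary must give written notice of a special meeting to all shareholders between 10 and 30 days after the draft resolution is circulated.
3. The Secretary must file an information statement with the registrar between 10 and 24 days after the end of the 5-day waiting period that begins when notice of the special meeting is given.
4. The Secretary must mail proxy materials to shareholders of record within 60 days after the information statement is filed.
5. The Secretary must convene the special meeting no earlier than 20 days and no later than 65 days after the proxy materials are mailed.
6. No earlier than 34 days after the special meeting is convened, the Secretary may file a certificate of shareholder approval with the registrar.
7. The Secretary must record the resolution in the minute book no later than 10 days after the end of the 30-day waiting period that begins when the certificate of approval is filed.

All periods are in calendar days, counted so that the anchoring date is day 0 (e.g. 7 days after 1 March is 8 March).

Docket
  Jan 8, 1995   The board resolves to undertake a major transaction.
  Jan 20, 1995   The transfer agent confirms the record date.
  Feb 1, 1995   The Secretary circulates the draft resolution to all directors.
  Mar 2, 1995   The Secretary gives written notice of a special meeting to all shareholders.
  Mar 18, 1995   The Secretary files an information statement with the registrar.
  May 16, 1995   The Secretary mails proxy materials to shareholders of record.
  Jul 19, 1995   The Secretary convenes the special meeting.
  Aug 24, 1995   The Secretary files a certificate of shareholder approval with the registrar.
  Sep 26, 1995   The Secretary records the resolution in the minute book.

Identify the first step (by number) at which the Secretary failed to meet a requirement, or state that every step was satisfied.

None — every step was satisfied

Step 1: 28 days after Jan 8, 1995 (when the board resolution is passed) is Feb 5, 1995; done Feb 1, 1995 — timely.
Step 2: the window is 10–30 days after Feb 1, 1995 (when the draft resolution is circulated), so Feb 11, 1995 through Mar 3, 1995; done Mar 2, 1995 — within the window.
Step 3: the window is 10–24 days after Mar 7, 1995 (end of the 5-day waiting period, which began when notice of the special meeting is given on Mar 2, 1995), so Mar 17, 1995 through Mar 31, 1995; done Mar 18, 1995, which is between those dates.
Step 4: 60 days after Mar 18, 1995 (when the information statement is filed) is May 17, 1995; completed May 16, 1995, before the deadline.
Step 5: the window is 20–65 days after May 16, 1995 (when the proxy materials are mailed), so Jun 5, 1995 through Jul 20, 1995; done Jul 19, 1995 — within the window.
Step 6: the earliest permitted date is 34 days after Jul 19, 1995 (when the special meeting is convened), i.e. Aug 22, 1995; done Aug 24, 1995 — permitted.
Step 7: 10 days after Sep 23, 1995 (end of the 30-day waiting period, which began when the certificate of approval is filed on Aug 24, 1995) is Oct 3, 1995; completed Sep 26, 1995, before the deadline.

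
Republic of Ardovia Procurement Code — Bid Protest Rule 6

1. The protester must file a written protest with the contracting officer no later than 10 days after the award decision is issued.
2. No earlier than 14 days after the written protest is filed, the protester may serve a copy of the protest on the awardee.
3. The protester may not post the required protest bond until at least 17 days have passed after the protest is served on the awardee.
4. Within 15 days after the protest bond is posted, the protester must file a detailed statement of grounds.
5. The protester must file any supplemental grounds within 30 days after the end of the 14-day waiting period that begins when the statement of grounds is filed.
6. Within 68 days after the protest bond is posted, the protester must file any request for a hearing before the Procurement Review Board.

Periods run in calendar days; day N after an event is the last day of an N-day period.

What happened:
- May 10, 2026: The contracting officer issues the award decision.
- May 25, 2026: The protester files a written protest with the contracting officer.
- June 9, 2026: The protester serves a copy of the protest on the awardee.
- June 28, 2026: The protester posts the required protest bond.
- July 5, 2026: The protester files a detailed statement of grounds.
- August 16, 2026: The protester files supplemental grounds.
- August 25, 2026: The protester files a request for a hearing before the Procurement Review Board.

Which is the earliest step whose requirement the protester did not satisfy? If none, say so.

Step 1

Step 1: 10 days after May 10, 2026 (when the award decision is issued) is May 20, 2026; May 25, 2026 misses that deadline by 5 days.
No need to go further; step 1 was not satisfied.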